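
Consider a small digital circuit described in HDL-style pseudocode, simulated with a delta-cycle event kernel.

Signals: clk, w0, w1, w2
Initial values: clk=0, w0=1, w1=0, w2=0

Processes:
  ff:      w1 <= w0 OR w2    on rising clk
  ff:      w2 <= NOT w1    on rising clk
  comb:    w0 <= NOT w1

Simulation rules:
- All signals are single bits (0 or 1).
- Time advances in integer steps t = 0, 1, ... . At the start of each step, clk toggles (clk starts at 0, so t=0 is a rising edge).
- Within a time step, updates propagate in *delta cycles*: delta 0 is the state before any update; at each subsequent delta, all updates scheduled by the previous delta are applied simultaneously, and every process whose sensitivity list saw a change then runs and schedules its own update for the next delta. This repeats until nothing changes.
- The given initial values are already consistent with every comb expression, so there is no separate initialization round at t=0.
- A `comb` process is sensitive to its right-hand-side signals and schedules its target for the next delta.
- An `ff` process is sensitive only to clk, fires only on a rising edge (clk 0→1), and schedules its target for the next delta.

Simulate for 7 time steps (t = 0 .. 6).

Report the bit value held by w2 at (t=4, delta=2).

[bits: w0,clk,w2,w1]
t=0: Δ0=1000 Δ1=1100 Δ2=1111 Δ3=0111 | 3Δ
t=1: Δ0=0111 Δ1=0011 | 1Δ
t=2: Δ0=0011 Δ1=0111 Δ2=0101 | 2Δ
t=3: Δ0=0101 Δ1=0001 | 1Δ
t=4: Δ0=0001 Δ1=0101 Δ2=0100 Δ3=1100 | 3Δ
t=5: Δ0=1100 Δ1=1000 | 1Δ
t=6: Δ0=1000 Δ1=1100 Δ2=1111 Δ3=0111 | 3Δ

0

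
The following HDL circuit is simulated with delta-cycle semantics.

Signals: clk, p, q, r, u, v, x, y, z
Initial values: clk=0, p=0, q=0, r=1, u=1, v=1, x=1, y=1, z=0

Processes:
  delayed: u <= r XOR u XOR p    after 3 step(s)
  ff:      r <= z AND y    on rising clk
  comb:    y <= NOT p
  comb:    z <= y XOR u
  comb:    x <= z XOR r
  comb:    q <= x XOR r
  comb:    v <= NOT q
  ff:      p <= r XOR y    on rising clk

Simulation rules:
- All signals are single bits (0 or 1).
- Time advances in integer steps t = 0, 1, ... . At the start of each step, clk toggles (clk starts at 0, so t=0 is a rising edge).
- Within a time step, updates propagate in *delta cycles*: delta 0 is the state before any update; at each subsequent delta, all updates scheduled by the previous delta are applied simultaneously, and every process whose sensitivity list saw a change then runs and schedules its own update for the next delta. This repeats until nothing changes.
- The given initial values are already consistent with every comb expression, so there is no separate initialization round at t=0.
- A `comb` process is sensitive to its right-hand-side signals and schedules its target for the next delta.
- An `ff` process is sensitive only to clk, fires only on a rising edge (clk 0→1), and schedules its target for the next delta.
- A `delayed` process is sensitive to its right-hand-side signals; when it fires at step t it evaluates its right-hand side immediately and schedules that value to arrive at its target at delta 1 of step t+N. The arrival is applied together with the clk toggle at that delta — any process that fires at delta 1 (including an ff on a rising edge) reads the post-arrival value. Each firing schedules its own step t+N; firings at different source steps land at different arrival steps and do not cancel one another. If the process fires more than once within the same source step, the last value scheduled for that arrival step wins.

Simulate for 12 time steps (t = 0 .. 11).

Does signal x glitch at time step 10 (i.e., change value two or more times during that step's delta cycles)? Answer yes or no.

yes

[bits: z,clk,y,v,u,r,q,p,x]
t=0: Δ0=001111001 Δ1=011111001 Δ2=011110001 Δ3=011110100 Δ4=011010000 Δ5=011110000 | 5Δ
t=1: Δ0=011110000 Δ1=001110000 | 1Δ
t=2: Δ0=001110000 Δ1=011110000 Δ2=011110010 Δ3=010110010 Δ4=110110010 Δ5=110110011 Δ6=110110111 Δ7=110010111 | 7Δ
t=3: Δ0=110010111 Δ1=100010111 | 1Δ
t=4: Δ0=100010111 Δ1=110010111 Δ2=110010101 Δ3=111010101 Δ4=011010101 Δ5=011010100 Δ6=011010000 Δ7=011110000 | 7Δ
t=5: Δ0=011110000 Δ1=001100000 Δ2=101100000 Δ3=101100001 Δ4=101100101 Δ5=101000101 | 5Δ
t=6: Δ0=101000101 Δ1=111000101 Δ2=111001111 Δ3=110001010 Δ4=010101110 Δ5=010001111 Δ6=010001011 Δ7=010101011 | 7Δ
t=7: Δ0=010101011 Δ1=000111011 Δ2=100111011 Δ3=100111010 Δ4=100111110 Δ5=100011110 | 5Δ
t=8: Δ0=100011110 Δ1=110001110 Δ2=010000110 Δ3=010000010 Δ4=010100010 | 4Δ
t=9: Δ0=010100010 Δ1=000100010 | 1Δ
t=10: Δ0=000100010 Δ1=010110010 Δ2=110110000 Δ3=111110001 Δ4=011110101 Δ5=011010100 Δ6=011010000 Δ7=011110000 | 7Δ
t=11: Δ0=011110000 Δ1=001110000 | 1Δ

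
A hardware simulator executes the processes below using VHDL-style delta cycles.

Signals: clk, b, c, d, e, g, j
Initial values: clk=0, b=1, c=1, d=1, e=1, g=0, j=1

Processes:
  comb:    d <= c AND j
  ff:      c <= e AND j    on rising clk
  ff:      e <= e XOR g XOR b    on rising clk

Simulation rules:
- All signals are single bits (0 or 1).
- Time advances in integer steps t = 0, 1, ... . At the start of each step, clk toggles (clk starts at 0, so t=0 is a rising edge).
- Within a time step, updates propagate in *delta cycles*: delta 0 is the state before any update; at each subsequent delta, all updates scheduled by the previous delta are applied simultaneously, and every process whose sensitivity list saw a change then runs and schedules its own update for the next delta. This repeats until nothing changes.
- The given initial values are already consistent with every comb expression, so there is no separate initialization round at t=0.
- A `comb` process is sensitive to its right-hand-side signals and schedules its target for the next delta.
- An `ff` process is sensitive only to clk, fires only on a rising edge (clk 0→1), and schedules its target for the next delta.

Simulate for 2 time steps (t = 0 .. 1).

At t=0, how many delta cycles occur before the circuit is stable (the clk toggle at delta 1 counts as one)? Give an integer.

[bits: e,b,clk,g,j,d,c]
t=0: Δ0=1100111 Δ1=1110111 Δ2=0110111 | 2Δ
t=1: Δ0=0110111 Δ1=0100111 | 1Δ

2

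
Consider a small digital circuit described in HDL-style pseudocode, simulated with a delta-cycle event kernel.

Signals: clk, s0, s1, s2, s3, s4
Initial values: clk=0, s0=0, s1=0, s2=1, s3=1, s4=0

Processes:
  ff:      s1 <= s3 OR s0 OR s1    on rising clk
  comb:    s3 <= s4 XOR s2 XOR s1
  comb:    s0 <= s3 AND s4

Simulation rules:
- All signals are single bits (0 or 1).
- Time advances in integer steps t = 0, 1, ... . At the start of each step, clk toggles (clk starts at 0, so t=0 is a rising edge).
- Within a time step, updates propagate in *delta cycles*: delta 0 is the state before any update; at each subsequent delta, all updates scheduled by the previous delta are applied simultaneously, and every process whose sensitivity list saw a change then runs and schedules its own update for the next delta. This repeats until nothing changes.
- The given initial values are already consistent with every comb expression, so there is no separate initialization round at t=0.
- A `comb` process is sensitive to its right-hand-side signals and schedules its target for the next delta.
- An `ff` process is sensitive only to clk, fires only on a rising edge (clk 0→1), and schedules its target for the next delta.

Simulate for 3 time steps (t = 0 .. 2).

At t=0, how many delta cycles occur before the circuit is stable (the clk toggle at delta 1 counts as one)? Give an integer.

[bits: s4,s1,s3,clk,s0,s2]
t=0: Δ0=001001 Δ1=001101 Δ2=011101 Δ3=010101 | 3Δ
t=1: Δ0=010101 Δ1=010001 | 1Δ
t=2: Δ0=010001 Δ1=010101 | 1Δ

3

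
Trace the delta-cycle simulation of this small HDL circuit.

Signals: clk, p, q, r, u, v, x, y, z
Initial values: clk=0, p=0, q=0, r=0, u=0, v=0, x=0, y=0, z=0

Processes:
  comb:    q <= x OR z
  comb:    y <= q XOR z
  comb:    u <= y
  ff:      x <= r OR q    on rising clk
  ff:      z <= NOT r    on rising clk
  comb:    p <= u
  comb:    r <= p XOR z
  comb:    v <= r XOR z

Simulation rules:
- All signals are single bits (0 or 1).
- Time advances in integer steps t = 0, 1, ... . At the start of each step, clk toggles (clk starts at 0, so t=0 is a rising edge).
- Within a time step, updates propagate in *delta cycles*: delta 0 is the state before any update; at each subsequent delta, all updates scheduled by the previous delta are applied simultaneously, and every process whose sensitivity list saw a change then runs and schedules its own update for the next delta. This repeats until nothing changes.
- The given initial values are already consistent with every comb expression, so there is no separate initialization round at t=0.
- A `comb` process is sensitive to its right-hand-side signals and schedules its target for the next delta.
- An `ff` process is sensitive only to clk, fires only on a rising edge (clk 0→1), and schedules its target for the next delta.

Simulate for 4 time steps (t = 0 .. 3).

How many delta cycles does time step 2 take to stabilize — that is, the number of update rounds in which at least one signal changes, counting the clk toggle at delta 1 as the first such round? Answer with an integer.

[bits: q,x,r,p,u,z,y,v,clk]
t=0: Δ0=000000000 Δ1=000000001 Δ2=000001001 Δ3=101001111 Δ4=101011001 Δ5=101101001 Δ6=100001001 Δ7=101001011 Δ8=101001001 | 8Δ
t=1: Δ0=101001001 Δ1=101001000 | 1Δ
t=2: Δ0=101001000 Δ1=101001001 Δ2=111000001 Δ3=110000111 Δ4=110010101 Δ5=110110101 Δ6=111110101 Δ7=111110111 | 7Δ
t=3: Δ0=111110111 Δ1=111110110 | 1Δ

7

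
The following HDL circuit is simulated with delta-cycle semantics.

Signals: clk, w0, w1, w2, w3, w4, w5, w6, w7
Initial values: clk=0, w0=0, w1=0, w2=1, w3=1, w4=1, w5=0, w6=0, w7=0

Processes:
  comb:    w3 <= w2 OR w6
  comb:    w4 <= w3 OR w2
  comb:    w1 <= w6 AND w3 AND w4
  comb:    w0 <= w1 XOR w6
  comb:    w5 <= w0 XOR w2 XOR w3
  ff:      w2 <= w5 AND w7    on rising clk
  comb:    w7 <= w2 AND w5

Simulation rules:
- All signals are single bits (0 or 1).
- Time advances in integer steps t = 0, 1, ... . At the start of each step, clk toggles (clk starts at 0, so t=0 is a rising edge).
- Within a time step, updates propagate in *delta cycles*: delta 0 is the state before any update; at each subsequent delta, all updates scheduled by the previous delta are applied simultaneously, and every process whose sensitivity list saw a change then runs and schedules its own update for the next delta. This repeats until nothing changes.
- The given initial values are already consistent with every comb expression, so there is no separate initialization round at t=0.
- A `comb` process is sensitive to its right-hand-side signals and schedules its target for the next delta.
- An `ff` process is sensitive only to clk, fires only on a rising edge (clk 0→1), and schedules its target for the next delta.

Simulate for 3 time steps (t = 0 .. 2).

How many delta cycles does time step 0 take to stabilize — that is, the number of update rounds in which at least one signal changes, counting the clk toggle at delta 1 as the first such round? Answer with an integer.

4

t0.Δ0 clk=0 w2=1 w0=0 w4=1 w1=0 w5=0 w3=1 w6=0 w7=0
t0.Δ1 clk=1 w2=1 w0=0 w4=1 w1=0 w5=0 w3=1 w6=0 w7=0
t0.Δ2 clk=1 w2=0 w0=0 w4=1 w1=0 w5=0 w3=1 w6=0 w7=0
t0.Δ3 clk=1 w2=0 w0=0 w4=1 w1=0 w5=1 w3=0 w6=0 w7=0
t0.Δ4 clk=1 w2=0 w0=0 w4=0 w1=0 w5=0 w3=0 w6=0 w7=0
t1.Δ0 clk=1 w2=0 w0=0 w4=0 w1=0 w5=0 w3=0 w6=0 w7=0
t1.Δ1 clk=0 w2=0 w0=0 w4=0 w1=0 w5=0 w3=0 w6=0 w7=0
t2.Δ0 clk=0 w2=0 w0=0 w4=0 w1=0 w5=0 w3=0 w6=0 w7=0
t2.Δ1 clk=1 w2=0 w0=0 w4=0 w1=0 w5=0 w3=0 w6=0 w7=0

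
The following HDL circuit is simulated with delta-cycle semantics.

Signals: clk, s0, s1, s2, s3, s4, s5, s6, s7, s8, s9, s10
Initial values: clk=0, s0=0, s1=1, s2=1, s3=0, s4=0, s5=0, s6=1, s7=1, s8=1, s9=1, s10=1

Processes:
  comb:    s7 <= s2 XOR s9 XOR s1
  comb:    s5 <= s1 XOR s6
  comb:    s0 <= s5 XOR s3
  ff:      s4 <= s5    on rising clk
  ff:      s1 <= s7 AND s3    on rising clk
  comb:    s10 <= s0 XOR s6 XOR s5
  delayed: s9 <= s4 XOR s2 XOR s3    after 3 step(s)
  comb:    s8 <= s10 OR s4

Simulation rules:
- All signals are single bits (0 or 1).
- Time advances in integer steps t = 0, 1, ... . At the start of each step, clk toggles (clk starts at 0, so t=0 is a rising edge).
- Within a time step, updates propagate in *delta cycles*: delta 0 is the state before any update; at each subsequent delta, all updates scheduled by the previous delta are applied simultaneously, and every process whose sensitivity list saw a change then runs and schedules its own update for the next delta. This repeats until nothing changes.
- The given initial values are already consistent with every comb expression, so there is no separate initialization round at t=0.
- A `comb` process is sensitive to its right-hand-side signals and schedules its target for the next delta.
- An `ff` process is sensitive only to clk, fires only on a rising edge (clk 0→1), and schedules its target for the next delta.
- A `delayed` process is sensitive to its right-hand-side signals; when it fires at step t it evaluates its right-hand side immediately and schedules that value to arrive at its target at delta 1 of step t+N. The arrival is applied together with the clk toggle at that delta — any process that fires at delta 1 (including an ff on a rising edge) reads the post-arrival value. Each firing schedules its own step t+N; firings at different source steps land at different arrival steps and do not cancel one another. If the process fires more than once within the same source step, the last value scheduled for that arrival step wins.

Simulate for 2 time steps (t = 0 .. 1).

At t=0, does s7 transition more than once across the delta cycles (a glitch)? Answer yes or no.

no

t=0 Δ0: clk=0 s0=0 s5=0 s1=1 s4=0 s10=1 s6=1 s9=1 s3=0 s7=1 s2=1 s8=1
  Δ1: clk:0→1
  Δ2: s1:1→0
  Δ3: s5:0→1, s7:1→0
  Δ4: s0:0→1, s10:1→0
  Δ5: s10:0→1, s8:1→0
  Δ6: s8:0→1
  (6Δ to stable)
t=1 Δ0: clk=1 s0=1 s5=1 s1=0 s4=0 s10=1 s6=1 s9=1 s3=0 s7=0 s2=1 s8=1
  Δ1: clk:1→0
  (1Δ to stable)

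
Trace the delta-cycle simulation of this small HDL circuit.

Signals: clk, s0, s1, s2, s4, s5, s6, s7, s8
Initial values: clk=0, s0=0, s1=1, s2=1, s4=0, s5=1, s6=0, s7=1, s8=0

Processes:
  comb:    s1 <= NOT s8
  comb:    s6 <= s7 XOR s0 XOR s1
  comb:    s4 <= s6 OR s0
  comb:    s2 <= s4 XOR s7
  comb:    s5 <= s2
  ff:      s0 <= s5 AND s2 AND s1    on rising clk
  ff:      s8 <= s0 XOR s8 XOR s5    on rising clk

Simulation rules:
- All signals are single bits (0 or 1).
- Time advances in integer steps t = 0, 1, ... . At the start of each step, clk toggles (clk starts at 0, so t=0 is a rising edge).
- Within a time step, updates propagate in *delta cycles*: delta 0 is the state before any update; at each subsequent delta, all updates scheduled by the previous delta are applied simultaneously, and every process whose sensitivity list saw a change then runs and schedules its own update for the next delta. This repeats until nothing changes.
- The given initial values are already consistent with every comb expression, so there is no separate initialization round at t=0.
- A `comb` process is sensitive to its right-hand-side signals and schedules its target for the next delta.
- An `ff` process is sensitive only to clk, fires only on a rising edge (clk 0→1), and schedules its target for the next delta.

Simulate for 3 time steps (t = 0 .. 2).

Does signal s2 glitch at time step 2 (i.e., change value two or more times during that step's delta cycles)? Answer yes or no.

t=0 Δ0: s0=0 s4=0 s1=1 s7=1 s2=1 clk=0 s5=1 s8=0 s6=0
  Δ1: clk:0→1
  Δ2: s0:0→1, s8:0→1
  Δ3: s4:0→1, s1:1→0, s6:0→1
  Δ4: s2:1→0, s6:1→0
  Δ5: s5:1→0
  (5Δ to stable)
t=1 Δ0: s0=1 s4=1 s1=0 s7=1 s2=0 clk=1 s5=0 s8=1 s6=0
  Δ1: clk:1→0
  (1Δ to stable)
t=2 Δ0: s0=1 s4=1 s1=0 s7=1 s2=0 clk=0 s5=0 s8=1 s6=0
  Δ1: clk:0→1
  Δ2: s0:1→0, s8:1→0
  Δ3: s4:1→0, s1:0→1, s6:0→1
  Δ4: s4:0→1, s2:0→1, s6:1→0
  Δ5: s4:1→0, s2:1→0, s5:0→1
  Δ6: s2:0→1, s5:1→0
  Δ7: s5:0→1
  (7Δ to stable)

yes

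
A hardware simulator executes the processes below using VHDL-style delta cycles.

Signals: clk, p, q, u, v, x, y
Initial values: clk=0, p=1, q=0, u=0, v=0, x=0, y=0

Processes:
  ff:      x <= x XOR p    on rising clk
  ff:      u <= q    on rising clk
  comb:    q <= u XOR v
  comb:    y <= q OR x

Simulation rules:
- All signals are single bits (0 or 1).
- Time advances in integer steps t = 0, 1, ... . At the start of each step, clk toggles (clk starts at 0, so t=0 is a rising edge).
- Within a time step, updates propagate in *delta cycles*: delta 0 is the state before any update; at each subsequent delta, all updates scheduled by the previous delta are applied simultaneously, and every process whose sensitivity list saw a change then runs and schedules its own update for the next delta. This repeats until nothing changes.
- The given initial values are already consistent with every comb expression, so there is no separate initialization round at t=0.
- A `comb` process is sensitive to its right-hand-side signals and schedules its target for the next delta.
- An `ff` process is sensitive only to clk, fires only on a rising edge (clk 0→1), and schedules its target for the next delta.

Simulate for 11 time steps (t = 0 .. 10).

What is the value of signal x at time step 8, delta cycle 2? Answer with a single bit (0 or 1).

[bits: p,x,clk,v,y,u,q]
t=0: Δ0=1000000 Δ1=1010000 Δ2=1110000 Δ3=1110100 | 3Δ
t=1: Δ0=1110100 Δ1=1100100 | 1Δ
t=2: Δ0=1100100 Δ1=1110100 Δ2=1010100 Δ3=1010000 | 3Δ
t=3: Δ0=1010000 Δ1=1000000 | 1Δ
t=4: Δ0=1000000 Δ1=1010000 Δ2=1110000 Δ3=1110100 | 3Δ
t=5: Δ0=1110100 Δ1=1100100 | 1Δ
t=6: Δ0=1100100 Δ1=1110100 Δ2=1010100 Δ3=1010000 | 3Δ
t=7: Δ0=1010000 Δ1=1000000 | 1Δ
t=8: Δ0=1000000 Δ1=1010000 Δ2=1110000 Δ3=1110100 | 3Δ
t=9: Δ0=1110100 Δ1=1100100 | 1Δ
t=10: Δ0=1100100 Δ1=1110100 Δ2=1010100 Δ3=1010000 | 3Δ

1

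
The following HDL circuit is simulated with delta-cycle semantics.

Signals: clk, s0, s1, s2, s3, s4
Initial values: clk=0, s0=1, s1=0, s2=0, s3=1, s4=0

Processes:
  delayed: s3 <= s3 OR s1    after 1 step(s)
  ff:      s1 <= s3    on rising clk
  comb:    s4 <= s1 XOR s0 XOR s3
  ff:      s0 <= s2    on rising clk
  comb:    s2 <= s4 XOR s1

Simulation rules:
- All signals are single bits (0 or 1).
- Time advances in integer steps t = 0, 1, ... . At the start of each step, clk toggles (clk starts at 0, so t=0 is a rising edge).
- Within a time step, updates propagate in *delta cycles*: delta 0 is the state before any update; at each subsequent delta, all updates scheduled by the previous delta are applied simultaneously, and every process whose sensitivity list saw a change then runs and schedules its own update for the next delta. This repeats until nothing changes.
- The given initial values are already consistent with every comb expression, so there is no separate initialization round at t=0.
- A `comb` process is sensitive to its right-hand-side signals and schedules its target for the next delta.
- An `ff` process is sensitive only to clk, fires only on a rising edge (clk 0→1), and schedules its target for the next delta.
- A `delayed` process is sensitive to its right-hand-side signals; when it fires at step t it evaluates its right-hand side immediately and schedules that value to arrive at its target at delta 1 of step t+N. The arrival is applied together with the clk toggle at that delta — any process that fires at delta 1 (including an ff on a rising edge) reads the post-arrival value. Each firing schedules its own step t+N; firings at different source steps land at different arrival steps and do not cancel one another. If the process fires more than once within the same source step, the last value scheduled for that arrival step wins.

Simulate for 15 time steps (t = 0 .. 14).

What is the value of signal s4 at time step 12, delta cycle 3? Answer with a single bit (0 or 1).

t=0 Δ0: s3=1 s0=1 s2=0 s1=0 clk=0 s4=0
  Δ1: clk:0→1
  Δ2: s0:1→0, s1:0→1
  Δ3: s2:0→1
  (3Δ to stable)
t=1 Δ0: s3=1 s0=0 s2=1 s1=1 clk=1 s4=0
  Δ1: clk:1→0
  (1Δ to stable)
t=2 Δ0: s3=1 s0=0 s2=1 s1=1 clk=0 s4=0
  Δ1: clk:0→1
  Δ2: s0:0→1
  Δ3: s4:0→1
  Δ4: s2:1→0
  (4Δ to stable)
t=3 Δ0: s3=1 s0=1 s2=0 s1=1 clk=1 s4=1
  Δ1: clk:1→0
  (1Δ to stable)
t=4 Δ0: s3=1 s0=1 s2=0 s1=1 clk=0 s4=1
  Δ1: clk:0→1
  Δ2: s0:1→0
  Δ3: s4:1→0
  Δ4: s2:0→1
  (4Δ to stable)
t=5 Δ0: s3=1 s0=0 s2=1 s1=1 clk=1 s4=0
  Δ1: clk:1→0
  (1Δ to stable)
t=6 Δ0: s3=1 s0=0 s2=1 s1=1 clk=0 s4=0
  Δ1: clk:0→1
  Δ2: s0:0→1
  Δ3: s4:0→1
  Δ4: s2:1→0
  (4Δ to stable)
t=7 Δ0: s3=1 s0=1 s2=0 s1=1 clk=1 s4=1
  Δ1: clk:1→0
  (1Δ to stable)
t=8 Δ0: s3=1 s0=1 s2=0 s1=1 clk=0 s4=1
  Δ1: clk:0→1
  Δ2: s0:1→0
  Δ3: s4:1→0
  Δ4: s2:0→1
  (4Δ to stable)
t=9 Δ0: s3=1 s0=0 s2=1 s1=1 clk=1 s4=0
  Δ1: clk:1→0
  (1Δ to stable)
t=10 Δ0: s3=1 s0=0 s2=1 s1=1 clk=0 s4=0
  Δ1: clk:0→1
  Δ2: s0:0→1
  Δ3: s4:0→1
  Δ4: s2:1→0
  (4Δ to stable)
t=11 Δ0: s3=1 s0=1 s2=0 s1=1 clk=1 s4=1
  Δ1: clk:1→0
  (1Δ to stable)
t=12 Δ0: s3=1 s0=1 s2=0 s1=1 clk=0 s4=1
  Δ1: clk:0→1
  Δ2: s0:1→0
  Δ3: s4:1→0
  Δ4: s2:0→1
  (4Δ to stable)
t=13 Δ0: s3=1 s0=0 s2=1 s1=1 clk=1 s4=0
  Δ1: clk:1→0
  (1Δ to stable)
t=14 Δ0: s3=1 s0=0 s2=1 s1=1 clk=0 s4=0
  Δ1: clk:0→1
  Δ2: s0:0→1
  Δ3: s4:0→1
  Δ4: s2:1→0
  (4Δ to stable)

0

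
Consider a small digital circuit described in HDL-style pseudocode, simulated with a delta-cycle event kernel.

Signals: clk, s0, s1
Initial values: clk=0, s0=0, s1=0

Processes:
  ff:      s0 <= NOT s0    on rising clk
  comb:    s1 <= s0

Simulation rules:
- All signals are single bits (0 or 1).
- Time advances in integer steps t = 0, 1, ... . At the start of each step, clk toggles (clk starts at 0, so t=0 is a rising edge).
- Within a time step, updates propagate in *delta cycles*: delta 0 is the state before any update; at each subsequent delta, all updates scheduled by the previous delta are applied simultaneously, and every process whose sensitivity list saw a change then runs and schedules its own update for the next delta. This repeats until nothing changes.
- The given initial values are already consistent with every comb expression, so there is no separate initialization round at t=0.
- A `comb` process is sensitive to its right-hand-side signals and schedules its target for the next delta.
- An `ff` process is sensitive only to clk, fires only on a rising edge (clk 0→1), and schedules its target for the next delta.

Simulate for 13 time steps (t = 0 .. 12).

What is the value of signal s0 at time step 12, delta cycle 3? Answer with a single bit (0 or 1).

1

t=0 Δ0: clk=0 s1=0 s0=0
  Δ1: clk:0→1
  Δ2: s0:0→1
  Δ3: s1:0→1
  (3Δ to stable)
t=1 Δ0: clk=1 s1=1 s0=1
  Δ1: clk:1→0
  (1Δ to stable)
t=2 Δ0: clk=0 s1=1 s0=1
  Δ1: clk:0→1
  Δ2: s0:1→0
  Δ3: s1:1→0
  (3Δ to stable)
t=3 Δ0: clk=1 s1=0 s0=0
  Δ1: clk:1→0
  (1Δ to stable)
t=4 Δ0: clk=0 s1=0 s0=0
  Δ1: clk:0→1
  Δ2: s0:0→1
  Δ3: s1:0→1
  (3Δ to stable)
t=5 Δ0: clk=1 s1=1 s0=1
  Δ1: clk:1→0
  (1Δ to stable)
t=6 Δ0: clk=0 s1=1 s0=1
  Δ1: clk:0→1
  Δ2: s0:1→0
  Δ3: s1:1→0
  (3Δ to stable)
t=7 Δ0: clk=1 s1=0 s0=0
  Δ1: clk:1→0
  (1Δ to stable)
t=8 Δ0: clk=0 s1=0 s0=0
  Δ1: clk:0→1
  Δ2: s0:0→1
  Δ3: s1:0→1
  (3Δ to stable)
t=9 Δ0: clk=1 s1=1 s0=1
  Δ1: clk:1→0
  (1Δ to stable)
t=10 Δ0: clk=0 s1=1 s0=1
  Δ1: clk:0→1
  Δ2: s0:1→0
  Δ3: s1:1→0
  (3Δ to stable)
t=11 Δ0: clk=1 s1=0 s0=0
  Δ1: clk:1→0
  (1Δ to stable)
t=12 Δ0: clk=0 s1=0 s0=0
  Δ1: clk:0→1
  Δ2: s0:0→1
  Δ3: s1:0→1
  (3Δ to stable)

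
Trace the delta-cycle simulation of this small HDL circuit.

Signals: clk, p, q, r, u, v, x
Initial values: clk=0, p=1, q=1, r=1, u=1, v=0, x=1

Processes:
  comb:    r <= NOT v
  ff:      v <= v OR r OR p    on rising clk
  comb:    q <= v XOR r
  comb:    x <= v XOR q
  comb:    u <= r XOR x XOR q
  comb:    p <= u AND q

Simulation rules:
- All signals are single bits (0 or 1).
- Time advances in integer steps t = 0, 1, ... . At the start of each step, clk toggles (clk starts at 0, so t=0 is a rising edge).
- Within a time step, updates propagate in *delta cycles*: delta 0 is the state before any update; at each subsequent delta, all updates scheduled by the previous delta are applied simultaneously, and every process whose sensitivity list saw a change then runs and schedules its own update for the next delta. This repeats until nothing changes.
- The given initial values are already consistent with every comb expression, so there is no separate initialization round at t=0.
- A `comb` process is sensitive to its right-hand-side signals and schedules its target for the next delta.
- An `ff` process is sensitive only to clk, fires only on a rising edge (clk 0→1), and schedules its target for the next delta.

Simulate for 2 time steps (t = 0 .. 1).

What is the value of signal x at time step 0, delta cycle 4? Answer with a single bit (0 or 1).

[bits: p,u,clk,q,r,v,x]
t=0: Δ0=1101101 Δ1=1111101 Δ2=1111111 Δ3=1110010 Δ4=0011011 Δ5=0011010 Δ6=0111010 Δ7=1111010 | 7Δ
t=1: Δ0=1111010 Δ1=1101010 | 1Δ

1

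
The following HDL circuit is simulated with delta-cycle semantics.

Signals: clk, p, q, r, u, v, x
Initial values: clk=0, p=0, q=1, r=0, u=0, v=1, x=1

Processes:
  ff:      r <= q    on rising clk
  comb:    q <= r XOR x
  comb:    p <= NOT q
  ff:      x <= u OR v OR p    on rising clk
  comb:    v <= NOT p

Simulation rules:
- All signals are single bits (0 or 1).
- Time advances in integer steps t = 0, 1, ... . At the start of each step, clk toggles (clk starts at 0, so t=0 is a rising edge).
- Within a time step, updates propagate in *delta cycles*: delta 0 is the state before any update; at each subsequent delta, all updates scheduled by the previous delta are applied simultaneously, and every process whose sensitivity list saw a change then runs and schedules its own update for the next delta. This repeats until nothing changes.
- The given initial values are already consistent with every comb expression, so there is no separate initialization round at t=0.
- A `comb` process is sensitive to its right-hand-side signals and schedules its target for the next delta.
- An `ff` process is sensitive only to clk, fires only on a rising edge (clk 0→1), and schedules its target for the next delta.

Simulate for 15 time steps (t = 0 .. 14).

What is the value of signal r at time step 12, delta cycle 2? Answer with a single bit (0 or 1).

t0.Δ0 x=1 clk=0 r=0 u=0 p=0 q=1 v=1
t0.Δ1 x=1 clk=1 r=0 u=0 p=0 q=1 v=1
t0.Δ2 x=1 clk=1 r=1 u=0 p=0 q=1 v=1
t0.Δ3 x=1 clk=1 r=1 u=0 p=0 q=0 v=1
t0.Δ4 x=1 clk=1 r=1 u=0 p=1 q=0 v=1
t0.Δ5 x=1 clk=1 r=1 u=0 p=1 q=0 v=0
t1.Δ0 x=1 clk=1 r=1 u=0 p=1 q=0 v=0
t1.Δ1 x=1 clk=0 r=1 u=0 p=1 q=0 v=0
t2.Δ0 x=1 clk=0 r=1 u=0 p=1 q=0 v=0
t2.Δ1 x=1 clk=1 r=1 u=0 p=1 q=0 v=0
t2.Δ2 x=1 clk=1 r=0 u=0 p=1 q=0 v=0
t2.Δ3 x=1 clk=1 r=0 u=0 p=1 q=1 v=0
t2.Δ4 x=1 clk=1 r=0 u=0 p=0 q=1 v=0
t2.Δ5 x=1 clk=1 r=0 u=0 p=0 q=1 v=1
t3.Δ0 x=1 clk=1 r=0 u=0 p=0 q=1 v=1
t3.Δ1 x=1 clk=0 r=0 u=0 p=0 q=1 v=1
t4.Δ0 x=1 clk=0 r=0 u=0 p=0 q=1 v=1
t4.Δ1 x=1 clk=1 r=0 u=0 p=0 q=1 v=1
t4.Δ2 x=1 clk=1 r=1 u=0 p=0 q=1 v=1
t4.Δ3 x=1 clk=1 r=1 u=0 p=0 q=0 v=1
t4.Δ4 x=1 clk=1 r=1 u=0 p=1 q=0 v=1
t4.Δ5 x=1 clk=1 r=1 u=0 p=1 q=0 v=0
t5.Δ0 x=1 clk=1 r=1 u=0 p=1 q=0 v=0
t5.Δ1 x=1 clk=0 r=1 u=0 p=1 q=0 v=0
t6.Δ0 x=1 clk=0 r=1 u=0 p=1 q=0 v=0
t6.Δ1 x=1 clk=1 r=1 u=0 p=1 q=0 v=0
t6.Δ2 x=1 clk=1 r=0 u=0 p=1 q=0 v=0
t6.Δ3 x=1 clk=1 r=0 u=0 p=1 q=1 v=0
t6.Δ4 x=1 clk=1 r=0 u=0 p=0 q=1 v=0
t6.Δ5 x=1 clk=1 r=0 u=0 p=0 q=1 v=1
t7.Δ0 x=1 clk=1 r=0 u=0 p=0 q=1 v=1
t7.Δ1 x=1 clk=0 r=0 u=0 p=0 q=1 v=1
t8.Δ0 x=1 clk=0 r=0 u=0 p=0 q=1 v=1
t8.Δ1 x=1 clk=1 r=0 u=0 p=0 q=1 v=1
t8.Δ2 x=1 clk=1 r=1 u=0 p=0 q=1 v=1
t8.Δ3 x=1 clk=1 r=1 u=0 p=0 q=0 v=1
t8.Δ4 x=1 clk=1 r=1 u=0 p=1 q=0 v=1
t8.Δ5 x=1 clk=1 r=1 u=0 p=1 q=0 v=0
t9.Δ0 x=1 clk=1 r=1 u=0 p=1 q=0 v=0
t9.Δ1 x=1 clk=0 r=1 u=0 p=1 q=0 v=0
t10.Δ0 x=1 clk=0 r=1 u=0 p=1 q=0 v=0
t10.Δ1 x=1 clk=1 r=1 u=0 p=1 q=0 v=0
t10.Δ2 x=1 clk=1 r=0 u=0 p=1 q=0 v=0
t10.Δ3 x=1 clk=1 r=0 u=0 p=1 q=1 v=0
t10.Δ4 x=1 clk=1 r=0 u=0 p=0 q=1 v=0
t10.Δ5 x=1 clk=1 r=0 u=0 p=0 q=1 v=1
t11.Δ0 x=1 clk=1 r=0 u=0 p=0 q=1 v=1
t11.Δ1 x=1 clk=0 r=0 u=0 p=0 q=1 v=1
t12.Δ0 x=1 clk=0 r=0 u=0 p=0 q=1 v=1
t12.Δ1 x=1 clk=1 r=0 u=0 p=0 q=1 v=1
t12.Δ2 x=1 clk=1 r=1 u=0 p=0 q=1 v=1
t12.Δ3 x=1 clk=1 r=1 u=0 p=0 q=0 v=1
t12.Δ4 x=1 clk=1 r=1 u=0 p=1 q=0 v=1
t12.Δ5 x=1 clk=1 r=1 u=0 p=1 q=0 v=0
t13.Δ0 x=1 clk=1 r=1 u=0 p=1 q=0 v=0
t13.Δ1 x=1 clk=0 r=1 u=0 p=1 q=0 v=0
t14.Δ0 x=1 clk=0 r=1 u=0 p=1 q=0 v=0
t14.Δ1 x=1 clk=1 r=1 u=0 p=1 q=0 v=0
t14.Δ2 x=1 clk=1 r=0 u=0 p=1 q=0 v=0
t14.Δ3 x=1 clk=1 r=0 u=0 p=1 q=1 v=0
t14.Δ4 x=1 clk=1 r=0 u=0 p=0 q=1 v=0
t14.Δ5 x=1 clk=1 r=0 u=0 p=0 q=1 v=1

1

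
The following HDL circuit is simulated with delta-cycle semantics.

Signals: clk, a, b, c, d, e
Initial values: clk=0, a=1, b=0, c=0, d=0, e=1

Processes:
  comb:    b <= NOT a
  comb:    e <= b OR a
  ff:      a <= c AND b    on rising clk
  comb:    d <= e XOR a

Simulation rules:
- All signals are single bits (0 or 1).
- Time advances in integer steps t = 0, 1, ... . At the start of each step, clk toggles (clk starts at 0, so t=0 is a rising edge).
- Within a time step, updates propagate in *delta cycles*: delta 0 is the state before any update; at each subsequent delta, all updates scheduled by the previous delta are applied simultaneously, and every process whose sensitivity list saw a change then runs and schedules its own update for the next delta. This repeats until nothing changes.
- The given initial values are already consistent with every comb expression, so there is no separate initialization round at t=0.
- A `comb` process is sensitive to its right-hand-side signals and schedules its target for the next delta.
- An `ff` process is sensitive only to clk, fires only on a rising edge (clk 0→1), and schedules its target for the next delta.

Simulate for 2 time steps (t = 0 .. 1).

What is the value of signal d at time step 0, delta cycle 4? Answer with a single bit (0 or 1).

0

[bits: clk,e,a,b,c,d]
t=0: Δ0=011000 Δ1=111000 Δ2=110000 Δ3=100101 Δ4=110100 Δ5=110101 | 5Δ
t=1: Δ0=110101 Δ1=010101 | 1Δ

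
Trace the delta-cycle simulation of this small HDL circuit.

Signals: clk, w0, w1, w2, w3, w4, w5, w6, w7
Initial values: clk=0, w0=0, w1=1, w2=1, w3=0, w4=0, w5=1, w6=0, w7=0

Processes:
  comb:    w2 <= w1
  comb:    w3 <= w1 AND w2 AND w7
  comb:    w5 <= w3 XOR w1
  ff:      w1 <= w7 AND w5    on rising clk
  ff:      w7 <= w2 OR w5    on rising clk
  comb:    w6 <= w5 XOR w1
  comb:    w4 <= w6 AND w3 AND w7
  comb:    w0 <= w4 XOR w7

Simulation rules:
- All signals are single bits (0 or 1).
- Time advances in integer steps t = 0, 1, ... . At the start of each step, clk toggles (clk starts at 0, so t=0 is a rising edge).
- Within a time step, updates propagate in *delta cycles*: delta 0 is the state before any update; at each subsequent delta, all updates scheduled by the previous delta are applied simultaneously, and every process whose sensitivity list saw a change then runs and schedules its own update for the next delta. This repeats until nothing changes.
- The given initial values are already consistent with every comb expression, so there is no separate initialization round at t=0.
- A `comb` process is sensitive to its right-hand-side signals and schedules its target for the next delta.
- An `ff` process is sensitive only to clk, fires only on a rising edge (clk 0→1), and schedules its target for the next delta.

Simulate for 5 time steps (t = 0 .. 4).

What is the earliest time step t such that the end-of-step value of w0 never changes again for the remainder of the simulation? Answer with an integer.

t0.Δ0 w0=0 w5=1 w6=0 w7=0 w3=0 w1=1 clk=0 w2=1 w4=0
t0.Δ1 w0=0 w5=1 w6=0 w7=0 w3=0 w1=1 clk=1 w2=1 w4=0
t0.Δ2 w0=0 w5=1 w6=0 w7=1 w3=0 w1=0 clk=1 w2=1 w4=0
t0.Δ3 w0=1 w5=0 w6=1 w7=1 w3=0 w1=0 clk=1 w2=0 w4=0
t0.Δ4 w0=1 w5=0 w6=0 w7=1 w3=0 w1=0 clk=1 w2=0 w4=0
t1.Δ0 w0=1 w5=0 w6=0 w7=1 w3=0 w1=0 clk=1 w2=0 w4=0
t1.Δ1 w0=1 w5=0 w6=0 w7=1 w3=0 w1=0 clk=0 w2=0 w4=0
t2.Δ0 w0=1 w5=0 w6=0 w7=1 w3=0 w1=0 clk=0 w2=0 w4=0
t2.Δ1 w0=1 w5=0 w6=0 w7=1 w3=0 w1=0 clk=1 w2=0 w4=0
t2.Δ2 w0=1 w5=0 w6=0 w7=0 w3=0 w1=0 clk=1 w2=0 w4=0
t2.Δ3 w0=0 w5=0 w6=0 w7=0 w3=0 w1=0 clk=1 w2=0 w4=0
t3.Δ0 w0=0 w5=0 w6=0 w7=0 w3=0 w1=0 clk=1 w2=0 w4=0
t3.Δ1 w0=0 w5=0 w6=0 w7=0 w3=0 w1=0 clk=0 w2=0 w4=0
t4.Δ0 w0=0 w5=0 w6=0 w7=0 w3=0 w1=0 clk=0 w2=0 w4=0
t4.Δ1 w0=0 w5=0 w6=0 w7=0 w3=0 w1=0 clk=1 w2=0 w4=0

2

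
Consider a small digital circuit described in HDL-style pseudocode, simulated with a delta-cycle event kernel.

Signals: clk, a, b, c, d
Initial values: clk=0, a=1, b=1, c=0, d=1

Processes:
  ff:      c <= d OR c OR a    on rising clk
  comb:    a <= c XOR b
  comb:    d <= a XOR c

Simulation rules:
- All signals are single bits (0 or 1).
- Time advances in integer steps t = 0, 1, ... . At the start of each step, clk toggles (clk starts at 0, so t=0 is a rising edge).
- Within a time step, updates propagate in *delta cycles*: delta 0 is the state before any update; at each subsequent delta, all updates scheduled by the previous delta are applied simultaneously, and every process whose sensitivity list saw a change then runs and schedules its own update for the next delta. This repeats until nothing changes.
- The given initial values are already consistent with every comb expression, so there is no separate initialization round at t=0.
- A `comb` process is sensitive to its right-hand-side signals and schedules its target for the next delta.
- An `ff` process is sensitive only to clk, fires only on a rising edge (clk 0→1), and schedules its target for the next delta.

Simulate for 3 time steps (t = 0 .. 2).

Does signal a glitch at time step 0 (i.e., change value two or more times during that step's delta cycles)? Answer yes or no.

no

t=0 Δ0: a=1 c=0 d=1 b=1 clk=0
  Δ1: clk:0→1
  Δ2: c:0→1
  Δ3: a:1→0, d:1→0
  Δ4: d:0→1
  (4Δ to stable)
t=1 Δ0: a=0 c=1 d=1 b=1 clk=1
  Δ1: clk:1→0
  (1Δ to stable)
t=2 Δ0: a=0 c=1 d=1 b=1 clk=0
  Δ1: clk:0→1
  (1Δ to stable)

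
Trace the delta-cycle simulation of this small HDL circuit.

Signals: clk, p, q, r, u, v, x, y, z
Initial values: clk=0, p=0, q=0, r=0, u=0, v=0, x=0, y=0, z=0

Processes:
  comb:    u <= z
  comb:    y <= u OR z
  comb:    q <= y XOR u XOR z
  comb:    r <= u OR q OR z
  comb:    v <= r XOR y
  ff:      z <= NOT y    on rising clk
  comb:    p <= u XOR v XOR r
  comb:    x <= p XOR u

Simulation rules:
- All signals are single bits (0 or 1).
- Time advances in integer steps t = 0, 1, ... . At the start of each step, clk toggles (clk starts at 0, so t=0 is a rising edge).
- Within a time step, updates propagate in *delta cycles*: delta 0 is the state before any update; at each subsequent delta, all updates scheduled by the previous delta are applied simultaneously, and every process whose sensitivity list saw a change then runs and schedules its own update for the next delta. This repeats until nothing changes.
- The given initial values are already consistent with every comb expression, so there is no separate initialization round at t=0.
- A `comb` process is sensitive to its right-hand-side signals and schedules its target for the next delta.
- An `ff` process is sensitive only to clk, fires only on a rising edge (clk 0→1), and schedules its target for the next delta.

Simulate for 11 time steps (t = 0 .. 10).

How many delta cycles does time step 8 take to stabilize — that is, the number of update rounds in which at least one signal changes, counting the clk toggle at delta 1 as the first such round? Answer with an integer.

[bits: u,z,x,r,clk,q,y,v,p]
t=0: Δ0=000000000 Δ1=000010000 Δ2=010010000 Δ3=110111100 Δ4=111111100 | 4Δ
t=1: Δ0=111111100 Δ1=111101100 | 1Δ
t=2: Δ0=111101100 Δ1=111111100 Δ2=101111100 Δ3=001110100 Δ4=000011001 Δ5=001110000 Δ6=000010011 Δ7=001010001 Δ8=001010000 Δ9=000010000 | 9Δ
t=3: Δ0=000010000 Δ1=000000000 | 1Δ
t=4: Δ0=000000000 Δ1=000010000 Δ2=010010000 Δ3=110111100 Δ4=111111100 | 4Δ
t=5: Δ0=111111100 Δ1=111101100 | 1Δ
t=6: Δ0=111101100 Δ1=111111100 Δ2=101111100 Δ3=001110100 Δ4=000011001 Δ5=001110000 Δ6=000010011 Δ7=001010001 Δ8=001010000 Δ9=000010000 | 9Δ
t=7: Δ0=000010000 Δ1=000000000 | 1Δ
t=8: Δ0=000000000 Δ1=000010000 Δ2=010010000 Δ3=110111100 Δ4=111111100 | 4Δ
t=9: Δ0=111111100 Δ1=111101100 | 1Δ
t=10: Δ0=111101100 Δ1=111111100 Δ2=101111100 Δ3=001110100 Δ4=000011001 Δ5=001110000 Δ6=000010011 Δ7=001010001 Δ8=001010000 Δ9=000010000 | 9Δ

4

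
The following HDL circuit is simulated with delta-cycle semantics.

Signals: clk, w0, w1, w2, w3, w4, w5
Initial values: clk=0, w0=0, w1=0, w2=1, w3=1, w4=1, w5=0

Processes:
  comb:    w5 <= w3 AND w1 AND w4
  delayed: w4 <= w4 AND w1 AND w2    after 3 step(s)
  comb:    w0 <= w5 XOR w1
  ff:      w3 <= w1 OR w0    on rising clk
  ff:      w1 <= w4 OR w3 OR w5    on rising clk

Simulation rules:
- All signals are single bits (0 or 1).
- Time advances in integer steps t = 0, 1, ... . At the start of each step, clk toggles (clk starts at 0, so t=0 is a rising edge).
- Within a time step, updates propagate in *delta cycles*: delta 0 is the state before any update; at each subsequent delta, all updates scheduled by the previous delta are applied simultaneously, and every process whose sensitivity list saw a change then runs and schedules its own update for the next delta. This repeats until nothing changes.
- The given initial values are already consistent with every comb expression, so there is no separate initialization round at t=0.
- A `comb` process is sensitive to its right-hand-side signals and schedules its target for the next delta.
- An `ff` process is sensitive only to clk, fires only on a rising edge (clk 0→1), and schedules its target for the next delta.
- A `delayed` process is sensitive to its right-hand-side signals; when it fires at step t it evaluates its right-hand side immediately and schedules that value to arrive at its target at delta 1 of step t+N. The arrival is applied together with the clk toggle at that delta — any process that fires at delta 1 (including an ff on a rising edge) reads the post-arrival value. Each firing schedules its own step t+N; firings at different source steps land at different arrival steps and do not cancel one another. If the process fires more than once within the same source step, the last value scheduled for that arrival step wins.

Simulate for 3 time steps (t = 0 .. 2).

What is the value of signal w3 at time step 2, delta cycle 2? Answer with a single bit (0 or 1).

1

t0.Δ0 w1=0 w0=0 w5=0 w4=1 w2=1 w3=1 clk=0
t0.Δ1 w1=0 w0=0 w5=0 w4=1 w2=1 w3=1 clk=1
t0.Δ2 w1=1 w0=0 w5=0 w4=1 w2=1 w3=0 clk=1
t0.Δ3 w1=1 w0=1 w5=0 w4=1 w2=1 w3=0 clk=1
t1.Δ0 w1=1 w0=1 w5=0 w4=1 w2=1 w3=0 clk=1
t1.Δ1 w1=1 w0=1 w5=0 w4=1 w2=1 w3=0 clk=0
t2.Δ0 w1=1 w0=1 w5=0 w4=1 w2=1 w3=0 clk=0
t2.Δ1 w1=1 w0=1 w5=0 w4=1 w2=1 w3=0 clk=1
t2.Δ2 w1=1 w0=1 w5=0 w4=1 w2=1 w3=1 clk=1
t2.Δ3 w1=1 w0=1 w5=1 w4=1 w2=1 w3=1 clk=1
t2.Δ4 w1=1 w0=0 w5=1 w4=1 w2=1 w3=1 clk=1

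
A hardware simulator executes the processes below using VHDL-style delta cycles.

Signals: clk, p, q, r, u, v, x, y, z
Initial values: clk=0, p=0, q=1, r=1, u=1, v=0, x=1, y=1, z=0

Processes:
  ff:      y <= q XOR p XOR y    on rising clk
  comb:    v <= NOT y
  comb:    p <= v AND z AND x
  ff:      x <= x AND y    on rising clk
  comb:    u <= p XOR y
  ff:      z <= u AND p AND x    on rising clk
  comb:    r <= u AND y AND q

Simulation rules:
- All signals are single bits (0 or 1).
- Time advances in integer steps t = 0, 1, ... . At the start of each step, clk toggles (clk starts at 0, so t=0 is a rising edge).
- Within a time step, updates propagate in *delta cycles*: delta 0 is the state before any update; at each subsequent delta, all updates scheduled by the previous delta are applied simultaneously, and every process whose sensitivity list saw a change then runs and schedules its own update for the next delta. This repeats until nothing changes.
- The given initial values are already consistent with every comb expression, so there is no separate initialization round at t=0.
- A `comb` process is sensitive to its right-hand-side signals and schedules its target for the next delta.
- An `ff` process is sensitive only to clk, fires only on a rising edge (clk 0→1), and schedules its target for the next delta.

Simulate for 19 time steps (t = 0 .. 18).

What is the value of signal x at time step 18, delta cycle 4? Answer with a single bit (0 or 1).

0

t0.Δ0 u=1 z=0 x=1 y=1 r=1 q=1 v=0 clk=0 p=0
t0.Δ1 u=1 z=0 x=1 y=1 r=1 q=1 v=0 clk=1 p=0
t0.Δ2 u=1 z=0 x=1 y=0 r=1 q=1 v=0 clk=1 p=0
t0.Δ3 u=0 z=0 x=1 y=0 r=0 q=1 v=1 clk=1 p=0
t1.Δ0 u=0 z=0 x=1 y=0 r=0 q=1 v=1 clk=1 p=0
t1.Δ1 u=0 z=0 x=1 y=0 r=0 q=1 v=1 clk=0 p=0
t2.Δ0 u=0 z=0 x=1 y=0 r=0 q=1 v=1 clk=0 p=0
t2.Δ1 u=0 z=0 x=1 y=0 r=0 q=1 v=1 clk=1 p=0
t2.Δ2 u=0 z=0 x=0 y=1 r=0 q=1 v=1 clk=1 p=0
t2.Δ3 u=1 z=0 x=0 y=1 r=0 q=1 v=0 clk=1 p=0
t2.Δ4 u=1 z=0 x=0 y=1 r=1 q=1 v=0 clk=1 p=0
t3.Δ0 u=1 z=0 x=0 y=1 r=1 q=1 v=0 clk=1 p=0
t3.Δ1 u=1 z=0 x=0 y=1 r=1 q=1 v=0 clk=0 p=0
t4.Δ0 u=1 z=0 x=0 y=1 r=1 q=1 v=0 clk=0 p=0
t4.Δ1 u=1 z=0 x=0 y=1 r=1 q=1 v=0 clk=1 p=0
t4.Δ2 u=1 z=0 x=0 y=0 r=1 q=1 v=0 clk=1 p=0
t4.Δ3 u=0 z=0 x=0 y=0 r=0 q=1 v=1 clk=1 p=0
t5.Δ0 u=0 z=0 x=0 y=0 r=0 q=1 v=1 clk=1 p=0
t5.Δ1 u=0 z=0 x=0 y=0 r=0 q=1 v=1 clk=0 p=0
t6.Δ0 u=0 z=0 x=0 y=0 r=0 q=1 v=1 clk=0 p=0
t6.Δ1 u=0 z=0 x=0 y=0 r=0 q=1 v=1 clk=1 p=0
t6.Δ2 u=0 z=0 x=0 y=1 r=0 q=1 v=1 clk=1 p=0
t6.Δ3 u=1 z=0 x=0 y=1 r=0 q=1 v=0 clk=1 p=0
t6.Δ4 u=1 z=0 x=0 y=1 r=1 q=1 v=0 clk=1 p=0
t7.Δ0 u=1 z=0 x=0 y=1 r=1 q=1 v=0 clk=1 p=0
t7.Δ1 u=1 z=0 x=0 y=1 r=1 q=1 v=0 clk=0 p=0
t8.Δ0 u=1 z=0 x=0 y=1 r=1 q=1 v=0 clk=0 p=0
t8.Δ1 u=1 z=0 x=0 y=1 r=1 q=1 v=0 clk=1 p=0
t8.Δ2 u=1 z=0 x=0 y=0 r=1 q=1 v=0 clk=1 p=0
t8.Δ3 u=0 z=0 x=0 y=0 r=0 q=1 v=1 clk=1 p=0
t9.Δ0 u=0 z=0 x=0 y=0 r=0 q=1 v=1 clk=1 p=0
t9.Δ1 u=0 z=0 x=0 y=0 r=0 q=1 v=1 clk=0 p=0
t10.Δ0 u=0 z=0 x=0 y=0 r=0 q=1 v=1 clk=0 p=0
t10.Δ1 u=0 z=0 x=0 y=0 r=0 q=1 v=1 clk=1 p=0
t10.Δ2 u=0 z=0 x=0 y=1 r=0 q=1 v=1 clk=1 p=0
t10.Δ3 u=1 z=0 x=0 y=1 r=0 q=1 v=0 clk=1 p=0
t10.Δ4 u=1 z=0 x=0 y=1 r=1 q=1 v=0 clk=1 p=0
t11.Δ0 u=1 z=0 x=0 y=1 r=1 q=1 v=0 clk=1 p=0
t11.Δ1 u=1 z=0 x=0 y=1 r=1 q=1 v=0 clk=0 p=0
t12.Δ0 u=1 z=0 x=0 y=1 r=1 q=1 v=0 clk=0 p=0
t12.Δ1 u=1 z=0 x=0 y=1 r=1 q=1 v=0 clk=1 p=0
t12.Δ2 u=1 z=0 x=0 y=0 r=1 q=1 v=0 clk=1 p=0
t12.Δ3 u=0 z=0 x=0 y=0 r=0 q=1 v=1 clk=1 p=0
t13.Δ0 u=0 z=0 x=0 y=0 r=0 q=1 v=1 clk=1 p=0
t13.Δ1 u=0 z=0 x=0 y=0 r=0 q=1 v=1 clk=0 p=0
t14.Δ0 u=0 z=0 x=0 y=0 r=0 q=1 v=1 clk=0 p=0
t14.Δ1 u=0 z=0 x=0 y=0 r=0 q=1 v=1 clk=1 p=0
t14.Δ2 u=0 z=0 x=0 y=1 r=0 q=1 v=1 clk=1 p=0
t14.Δ3 u=1 z=0 x=0 y=1 r=0 q=1 v=0 clk=1 p=0
t14.Δ4 u=1 z=0 x=0 y=1 r=1 q=1 v=0 clk=1 p=0
t15.Δ0 u=1 z=0 x=0 y=1 r=1 q=1 v=0 clk=1 p=0
t15.Δ1 u=1 z=0 x=0 y=1 r=1 q=1 v=0 clk=0 p=0
t16.Δ0 u=1 z=0 x=0 y=1 r=1 q=1 v=0 clk=0 p=0
t16.Δ1 u=1 z=0 x=0 y=1 r=1 q=1 v=0 clk=1 p=0
t16.Δ2 u=1 z=0 x=0 y=0 r=1 q=1 v=0 clk=1 p=0
t16.Δ3 u=0 z=0 x=0 y=0 r=0 q=1 v=1 clk=1 p=0
t17.Δ0 u=0 z=0 x=0 y=0 r=0 q=1 v=1 clk=1 p=0
t17.Δ1 u=0 z=0 x=0 y=0 r=0 q=1 v=1 clk=0 p=0
t18.Δ0 u=0 z=0 x=0 y=0 r=0 q=1 v=1 clk=0 p=0
t18.Δ1 u=0 z=0 x=0 y=0 r=0 q=1 v=1 clk=1 p=0
t18.Δ2 u=0 z=0 x=0 y=1 r=0 q=1 v=1 clk=1 p=0
t18.Δ3 u=1 z=0 x=0 y=1 r=0 q=1 v=0 clk=1 p=0
t18.Δ4 u=1 z=0 x=0 y=1 r=1 q=1 v=0 clk=1 p=0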